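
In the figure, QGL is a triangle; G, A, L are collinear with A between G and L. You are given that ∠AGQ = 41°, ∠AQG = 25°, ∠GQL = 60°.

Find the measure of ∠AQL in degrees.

∠AQL = 35°

1. ∠GAQ = 114°  [△QGA]
2. ∠LGQ = 41°  [A on ray GL]
3. ∠GLQ = 79°  [△QGL]
4. ∠LAQ = 66°  [linear pair at A on GL]
5. ∠ALQ = 79°  [A on ray LG]
6. ∠AQL = 35°  [△QAL]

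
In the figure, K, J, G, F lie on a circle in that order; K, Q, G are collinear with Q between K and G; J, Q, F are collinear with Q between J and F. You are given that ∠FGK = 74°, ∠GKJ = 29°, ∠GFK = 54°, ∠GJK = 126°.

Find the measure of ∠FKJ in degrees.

∠FKJ = 81°

1. ∠FKG = 52°  [△KGF]
2. ∠GFJ = 29°  [same arc JG]
3. ∠FJG = 52°  [same arc GF]
4. ∠FGJ = 99°  [△JGF]
5. ∠FKJ = 81°  [cyclic KJGF, opposite ∠K+∠G]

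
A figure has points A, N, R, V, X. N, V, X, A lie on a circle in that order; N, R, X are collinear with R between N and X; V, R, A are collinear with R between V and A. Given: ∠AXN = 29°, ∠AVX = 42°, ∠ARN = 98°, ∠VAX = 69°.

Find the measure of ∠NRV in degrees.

∠NRV = 82°

1. ∠AVN = 29°  [same arc NA]
2. ∠VNX = 69°  [same arc VX]
3. ∠NRV = 82°  [△NRV]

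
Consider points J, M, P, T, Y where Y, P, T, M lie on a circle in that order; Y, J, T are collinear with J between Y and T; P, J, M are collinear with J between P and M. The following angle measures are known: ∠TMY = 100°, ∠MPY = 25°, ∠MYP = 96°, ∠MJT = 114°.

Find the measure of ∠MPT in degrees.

1. ∠MTY = 25°  [same arc YM]
2. ∠MTP = 84°  [cyclic YPTM, opposite ∠Y+∠T]
3. ∠PMT = 41°  [△TJM]
4. ∠MPT = 55°  [△PTM]

∠MPT = 55°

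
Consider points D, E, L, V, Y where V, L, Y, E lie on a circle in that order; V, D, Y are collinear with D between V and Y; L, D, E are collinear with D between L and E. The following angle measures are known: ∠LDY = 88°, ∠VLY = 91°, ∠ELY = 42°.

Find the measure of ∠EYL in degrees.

∠EYL = 99°

1. ∠LYV = 50°  [△LDY]
2. ∠LVY = 39°  [△VLY]
3. ∠LEY = 39°  [same arc LY]
4. ∠EYL = 99°  [△LYE]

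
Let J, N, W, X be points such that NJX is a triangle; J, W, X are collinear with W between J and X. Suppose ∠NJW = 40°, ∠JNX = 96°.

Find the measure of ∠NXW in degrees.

∠NXW = 44°

1. ∠NJX = 40°  [W on ray JX]
2. ∠JXN = 44°  [△NJX]
3. ∠NXW = 44°  [W on ray XJ]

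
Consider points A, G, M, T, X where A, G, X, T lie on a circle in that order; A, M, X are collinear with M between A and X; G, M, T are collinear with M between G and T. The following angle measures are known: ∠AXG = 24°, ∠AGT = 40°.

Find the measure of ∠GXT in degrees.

1. ∠ATG = 24°  [same arc AG]
2. ∠GAT = 116°  [△AGT]
3. ∠GXT = 64°  [cyclic AGXT, opposite ∠A+∠X]

∠GXT = 64°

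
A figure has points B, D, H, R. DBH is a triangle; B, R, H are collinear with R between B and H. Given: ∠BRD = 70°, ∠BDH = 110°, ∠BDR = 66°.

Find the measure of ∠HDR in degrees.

1. ∠DBR = 44°  [△DBR]
2. ∠DRH = 110°  [linear pair at R on BH]
3. ∠DBH = 44°  [R on ray BH]
4. ∠BHD = 26°  [△DBH]
5. ∠DHR = 26°  [R on ray HB]
6. ∠HDR = 44°  [△DRH]

∠HDR = 44°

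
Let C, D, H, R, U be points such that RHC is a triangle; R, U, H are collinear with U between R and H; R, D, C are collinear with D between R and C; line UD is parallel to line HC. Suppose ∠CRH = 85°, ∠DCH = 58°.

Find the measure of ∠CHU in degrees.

∠CHU = 37°

1. ∠HCR = 58°  [D on ray CR]
2. ∠CHR = 37°  [△RHC]
3. ∠CHU = 37°  [U on ray HR]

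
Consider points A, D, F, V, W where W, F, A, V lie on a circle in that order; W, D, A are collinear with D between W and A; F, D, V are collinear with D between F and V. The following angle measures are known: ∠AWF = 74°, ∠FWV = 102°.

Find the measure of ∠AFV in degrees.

1. ∠AVF = 74°  [same arc FA]
2. ∠FAV = 78°  [cyclic WFAV, opposite ∠W+∠A]
3. ∠AFV = 28°  [△FAV]

∠AFV = 28°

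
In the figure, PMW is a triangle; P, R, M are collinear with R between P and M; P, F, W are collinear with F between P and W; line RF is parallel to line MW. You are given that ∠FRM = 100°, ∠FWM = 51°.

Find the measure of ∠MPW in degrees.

∠MPW = 49°

1. ∠FRP = 80°  [linear pair at R on PM]
2. ∠MWP = 51°  [F on ray WP]
3. ∠PMW = 80°  [RF∥MW, corresponding at R]
4. ∠MPW = 49°  [△PMW]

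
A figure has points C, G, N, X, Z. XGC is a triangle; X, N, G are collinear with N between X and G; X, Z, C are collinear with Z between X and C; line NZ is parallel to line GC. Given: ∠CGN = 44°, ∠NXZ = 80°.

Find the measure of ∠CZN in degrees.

1. ∠CGX = 44°  [N on ray GX]
2. ∠CXG = 80°  [N on XG, Z on XC]
3. ∠GCX = 56°  [△XGC]
4. ∠NZX = 56°  [NZ∥GC, corresponding at Z]
5. ∠CZN = 124°  [linear pair at Z on XC]

∠CZN = 124°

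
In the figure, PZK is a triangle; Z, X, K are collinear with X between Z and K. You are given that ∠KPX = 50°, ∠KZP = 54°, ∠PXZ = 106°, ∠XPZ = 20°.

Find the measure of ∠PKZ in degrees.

1. ∠KXP = 74°  [linear pair at X on ZK]
2. ∠PKX = 56°  [△PXK]
3. ∠PKZ = 56°  [X on ray KZ]

∠PKZ = 56°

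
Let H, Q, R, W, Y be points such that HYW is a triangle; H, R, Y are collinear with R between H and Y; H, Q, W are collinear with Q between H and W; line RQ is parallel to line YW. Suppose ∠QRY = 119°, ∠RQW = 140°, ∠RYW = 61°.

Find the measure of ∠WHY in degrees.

∠WHY = 79°

1. ∠HQR = 40°  [linear pair at Q on HW]
2. ∠HYW = 61°  [R on ray YH]
3. ∠HWY = 40°  [RQ∥YW, corresponding at Q]
4. ∠WHY = 79°  [△HYW]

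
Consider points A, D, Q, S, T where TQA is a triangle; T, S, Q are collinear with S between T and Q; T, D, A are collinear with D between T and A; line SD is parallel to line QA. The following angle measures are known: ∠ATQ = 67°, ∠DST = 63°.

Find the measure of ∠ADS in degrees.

∠ADS = 130°

1. ∠DTS = 67°  [S on TQ, D on TA]
2. ∠SDT = 50°  [△TSD]
3. ∠ADS = 130°  [linear pair at D on TA]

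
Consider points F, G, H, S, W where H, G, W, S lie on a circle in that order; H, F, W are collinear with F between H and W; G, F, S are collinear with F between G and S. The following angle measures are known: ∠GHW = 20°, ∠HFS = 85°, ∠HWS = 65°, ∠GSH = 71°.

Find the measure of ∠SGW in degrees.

1. ∠GFW = 85°  [vertical angles at F]
2. ∠GWH = 71°  [same arc HG]
3. ∠SGW = 24°  [△GFW]

∠SGW = 24°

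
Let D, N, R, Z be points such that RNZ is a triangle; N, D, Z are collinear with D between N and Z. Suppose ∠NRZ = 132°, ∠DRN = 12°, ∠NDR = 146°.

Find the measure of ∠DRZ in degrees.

1. ∠DNR = 22°  [△RND]
2. ∠RDZ = 34°  [linear pair at D on NZ]
3. ∠RNZ = 22°  [D on ray NZ]
4. ∠NZR = 26°  [△RNZ]
5. ∠DZR = 26°  [D on ray ZN]
6. ∠DRZ = 120°  [△RDZ]

∠DRZ = 120°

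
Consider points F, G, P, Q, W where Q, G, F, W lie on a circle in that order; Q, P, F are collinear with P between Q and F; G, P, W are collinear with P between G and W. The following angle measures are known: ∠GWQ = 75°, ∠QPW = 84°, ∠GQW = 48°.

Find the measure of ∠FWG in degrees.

∠FWG = 27°

1. ∠QGW = 57°  [△QGW]
2. ∠FPW = 96°  [linear pair at P on QF]
3. ∠QFW = 57°  [same arc QW]
4. ∠FWG = 27°  [△FPW]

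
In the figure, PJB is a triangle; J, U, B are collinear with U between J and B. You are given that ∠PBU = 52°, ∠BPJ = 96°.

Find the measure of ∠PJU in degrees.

∠PJU = 32°

1. ∠JBP = 52°  [U on ray BJ]
2. ∠BJP = 32°  [△PJB]
3. ∠PJU = 32°  [U on ray JB]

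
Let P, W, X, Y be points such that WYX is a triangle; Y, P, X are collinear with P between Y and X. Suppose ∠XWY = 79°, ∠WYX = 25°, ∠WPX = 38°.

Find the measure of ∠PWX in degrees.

1. ∠WXY = 76°  [△WYX]
2. ∠PXW = 76°  [P on ray XY]
3. ∠PWX = 66°  [△WPX]

∠PWX = 66°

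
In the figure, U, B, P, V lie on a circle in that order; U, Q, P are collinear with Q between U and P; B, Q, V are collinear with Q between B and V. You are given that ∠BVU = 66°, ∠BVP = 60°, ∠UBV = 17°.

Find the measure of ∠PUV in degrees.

∠PUV = 37°

1. ∠BPU = 66°  [same arc UB]
2. ∠BUP = 60°  [same arc BP]
3. ∠UPV = 17°  [same arc UV]
4. ∠PBU = 54°  [△UBP]
5. ∠PVU = 126°  [cyclic UBPV, opposite ∠B+∠V]
6. ∠PUV = 37°  [△UPV]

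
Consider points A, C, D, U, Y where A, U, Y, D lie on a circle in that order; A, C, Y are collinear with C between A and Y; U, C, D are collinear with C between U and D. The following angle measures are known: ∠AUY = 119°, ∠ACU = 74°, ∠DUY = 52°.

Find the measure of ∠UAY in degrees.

1. ∠UCY = 106°  [linear pair at C on AY]
2. ∠AYU = 22°  [△UCY]
3. ∠UAY = 39°  [△AUY]

∠UAY = 39°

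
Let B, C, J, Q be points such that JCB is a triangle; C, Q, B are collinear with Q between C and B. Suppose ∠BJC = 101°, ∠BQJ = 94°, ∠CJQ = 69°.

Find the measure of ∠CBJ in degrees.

∠CBJ = 54°

1. ∠CQJ = 86°  [linear pair at Q on CB]
2. ∠JCQ = 25°  [△JCQ]
3. ∠BCJ = 25°  [Q on ray CB]
4. ∠CBJ = 54°  [△JCB]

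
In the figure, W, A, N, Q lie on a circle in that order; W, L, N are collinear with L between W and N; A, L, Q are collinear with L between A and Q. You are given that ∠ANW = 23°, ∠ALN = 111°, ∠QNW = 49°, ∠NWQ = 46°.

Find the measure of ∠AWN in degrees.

∠AWN = 62°

1. ∠ALW = 69°  [linear pair at L on WN]
2. ∠QAW = 49°  [same arc WQ]
3. ∠AWN = 62°  [△WLA]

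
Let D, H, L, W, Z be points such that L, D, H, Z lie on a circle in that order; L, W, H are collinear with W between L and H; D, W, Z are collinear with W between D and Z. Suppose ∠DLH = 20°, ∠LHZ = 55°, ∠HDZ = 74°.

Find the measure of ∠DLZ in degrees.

1. ∠DZH = 20°  [same arc DH]
2. ∠DHZ = 86°  [△DHZ]
3. ∠DLZ = 94°  [cyclic LDHZ, opposite ∠L+∠H]

∠DLZ = 94°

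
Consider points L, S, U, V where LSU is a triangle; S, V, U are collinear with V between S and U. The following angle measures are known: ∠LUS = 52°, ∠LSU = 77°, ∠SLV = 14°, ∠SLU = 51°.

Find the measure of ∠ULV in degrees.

∠ULV = 37°

1. ∠LUV = 52°  [V on ray US]
2. ∠LSV = 77°  [V on ray SU]
3. ∠LVS = 89°  [△LSV]
4. ∠LVU = 91°  [linear pair at V on SU]
5. ∠ULV = 37°  [△LVU]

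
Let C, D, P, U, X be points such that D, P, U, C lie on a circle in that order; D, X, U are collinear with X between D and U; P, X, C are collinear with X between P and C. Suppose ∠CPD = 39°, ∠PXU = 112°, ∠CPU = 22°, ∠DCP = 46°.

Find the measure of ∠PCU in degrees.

∠PCU = 73°

1. ∠CDP = 95°  [△DPC]
2. ∠CUP = 85°  [cyclic DPUC, opposite ∠D+∠U]
3. ∠PCU = 73°  [△PUC]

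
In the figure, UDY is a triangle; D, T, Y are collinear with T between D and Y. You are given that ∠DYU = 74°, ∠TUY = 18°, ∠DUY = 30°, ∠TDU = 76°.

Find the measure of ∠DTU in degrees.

1. ∠TYU = 74°  [T on ray YD]
2. ∠UTY = 88°  [△UTY]
3. ∠DTU = 92°  [linear pair at T on DY]

∠DTU = 92°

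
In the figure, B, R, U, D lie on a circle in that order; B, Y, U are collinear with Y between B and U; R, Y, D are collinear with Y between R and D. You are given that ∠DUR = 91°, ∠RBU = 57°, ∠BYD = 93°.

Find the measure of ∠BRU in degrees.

1. ∠RDU = 57°  [same arc RU]
2. ∠RYU = 93°  [vertical angles at Y]
3. ∠DRU = 32°  [△RUD]
4. ∠BUR = 55°  [△RYU]
5. ∠BRU = 68°  [△BRU]

∠BRU = 68°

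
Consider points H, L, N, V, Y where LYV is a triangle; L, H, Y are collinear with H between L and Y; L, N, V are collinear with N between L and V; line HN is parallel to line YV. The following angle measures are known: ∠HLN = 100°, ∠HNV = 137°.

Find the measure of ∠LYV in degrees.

∠LYV = 37°

1. ∠HNL = 43°  [linear pair at N on LV]
2. ∠LHN = 37°  [△LHN]
3. ∠LYV = 37°  [HN∥YV, corresponding at H]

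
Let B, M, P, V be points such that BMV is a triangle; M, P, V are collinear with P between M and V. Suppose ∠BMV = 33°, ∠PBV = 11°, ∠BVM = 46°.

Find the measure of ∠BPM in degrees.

∠BPM = 57°

1. ∠BVP = 46°  [P on ray VM]
2. ∠BPV = 123°  [△BPV]
3. ∠BPM = 57°  [linear pair at P on MV]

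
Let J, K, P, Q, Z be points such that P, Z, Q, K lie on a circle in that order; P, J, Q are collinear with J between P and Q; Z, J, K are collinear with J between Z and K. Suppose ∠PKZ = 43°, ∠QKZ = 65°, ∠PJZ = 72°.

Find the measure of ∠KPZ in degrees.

1. ∠QPZ = 65°  [same arc ZQ]
2. ∠KZP = 43°  [△PJZ]
3. ∠KPZ = 94°  [△PZK]

∠KPZ = 94°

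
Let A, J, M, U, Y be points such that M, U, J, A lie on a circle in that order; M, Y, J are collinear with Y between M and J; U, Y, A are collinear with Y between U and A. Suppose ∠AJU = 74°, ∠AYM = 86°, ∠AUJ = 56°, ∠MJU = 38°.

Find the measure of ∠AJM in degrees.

∠AJM = 36°

1. ∠JAU = 50°  [△UJA]
2. ∠AYJ = 94°  [linear pair at Y on MJ]
3. ∠AJM = 36°  [△JYA]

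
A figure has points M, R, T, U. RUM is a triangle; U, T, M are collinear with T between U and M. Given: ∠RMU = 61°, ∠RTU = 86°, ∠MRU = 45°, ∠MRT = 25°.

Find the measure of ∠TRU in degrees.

1. ∠MUR = 74°  [△RUM]
2. ∠RUT = 74°  [T on ray UM]
3. ∠TRU = 20°  [△RUT]

∠TRU = 20°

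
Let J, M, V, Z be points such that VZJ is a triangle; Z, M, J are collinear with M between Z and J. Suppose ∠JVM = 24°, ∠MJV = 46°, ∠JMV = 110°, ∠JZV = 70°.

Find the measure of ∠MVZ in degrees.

∠MVZ = 40°

1. ∠VMZ = 70°  [linear pair at M on ZJ]
2. ∠MZV = 70°  [M on ray ZJ]
3. ∠MVZ = 40°  [△VZM]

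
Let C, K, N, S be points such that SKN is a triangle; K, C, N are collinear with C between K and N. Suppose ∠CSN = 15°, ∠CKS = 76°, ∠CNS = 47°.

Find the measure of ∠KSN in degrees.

∠KSN = 57°

1. ∠NKS = 76°  [C on ray KN]
2. ∠KNS = 47°  [C on ray NK]
3. ∠KSN = 57°  [△SKN]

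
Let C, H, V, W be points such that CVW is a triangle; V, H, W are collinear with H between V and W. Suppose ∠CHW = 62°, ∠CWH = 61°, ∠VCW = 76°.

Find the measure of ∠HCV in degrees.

1. ∠CHV = 118°  [linear pair at H on VW]
2. ∠CWV = 61°  [H on ray WV]
3. ∠CVW = 43°  [△CVW]
4. ∠CVH = 43°  [H on ray VW]
5. ∠HCV = 19°  [△CVH]

∠HCV = 19°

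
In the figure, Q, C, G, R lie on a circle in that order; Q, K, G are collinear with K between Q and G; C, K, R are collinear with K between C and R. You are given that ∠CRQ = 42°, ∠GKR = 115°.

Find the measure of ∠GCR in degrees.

1. ∠CGQ = 42°  [same arc QC]
2. ∠CKQ = 115°  [vertical angles at K]
3. ∠CKG = 65°  [linear pair at K on QG]
4. ∠GCR = 73°  [△CKG]

∠GCR = 73°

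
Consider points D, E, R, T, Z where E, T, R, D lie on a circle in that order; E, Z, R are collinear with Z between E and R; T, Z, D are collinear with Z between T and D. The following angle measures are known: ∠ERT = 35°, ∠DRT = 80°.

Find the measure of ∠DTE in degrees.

∠DTE = 45°

1. ∠EDT = 35°  [same arc ET]
2. ∠DET = 100°  [cyclic ETRD, opposite ∠E+∠R]
3. ∠DTE = 45°  [△ETD]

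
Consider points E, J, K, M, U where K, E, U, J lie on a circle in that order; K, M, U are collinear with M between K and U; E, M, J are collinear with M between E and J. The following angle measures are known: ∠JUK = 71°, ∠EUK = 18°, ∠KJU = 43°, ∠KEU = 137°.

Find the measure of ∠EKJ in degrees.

1. ∠JEK = 71°  [same arc KJ]
2. ∠EJK = 18°  [same arc KE]
3. ∠EKJ = 91°  [△KEJ]

∠EKJ = 91°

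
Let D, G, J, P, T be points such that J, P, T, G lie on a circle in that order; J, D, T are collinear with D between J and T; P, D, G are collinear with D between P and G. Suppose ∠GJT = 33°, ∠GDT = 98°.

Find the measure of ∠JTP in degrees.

∠JTP = 65°

1. ∠GPT = 33°  [same arc TG]
2. ∠JDP = 98°  [vertical angles at D]
3. ∠PDT = 82°  [linear pair at D on JT]
4. ∠JTP = 65°  [△PDT]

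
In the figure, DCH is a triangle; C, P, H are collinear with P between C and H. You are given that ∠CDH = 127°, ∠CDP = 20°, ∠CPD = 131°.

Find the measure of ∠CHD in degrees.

1. ∠DCP = 29°  [△DCP]
2. ∠DCH = 29°  [P on ray CH]
3. ∠CHD = 24°  [△DCH]

∠CHD = 24°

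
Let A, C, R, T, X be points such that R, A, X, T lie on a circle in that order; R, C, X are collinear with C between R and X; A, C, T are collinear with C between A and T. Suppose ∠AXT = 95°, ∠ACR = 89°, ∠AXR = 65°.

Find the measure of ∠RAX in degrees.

1. ∠ART = 85°  [cyclic RAXT, opposite ∠R+∠X]
2. ∠ATR = 65°  [same arc RA]
3. ∠RAT = 30°  [△RAT]
4. ∠ARX = 61°  [△RCA]
5. ∠RAX = 54°  [△RAX]

∠RAX = 54°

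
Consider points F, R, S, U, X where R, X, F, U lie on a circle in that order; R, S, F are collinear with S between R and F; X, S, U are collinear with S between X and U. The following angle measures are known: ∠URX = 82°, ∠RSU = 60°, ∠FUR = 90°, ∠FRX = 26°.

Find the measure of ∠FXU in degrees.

∠FXU = 56°

1. ∠UFX = 98°  [cyclic RXFU, opposite ∠R+∠F]
2. ∠FUX = 26°  [same arc XF]
3. ∠FXU = 56°  [△XFU]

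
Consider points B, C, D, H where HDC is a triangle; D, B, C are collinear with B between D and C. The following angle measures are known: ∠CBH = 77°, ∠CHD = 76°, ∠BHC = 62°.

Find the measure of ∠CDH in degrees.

1. ∠BCH = 41°  [△HBC]
2. ∠DCH = 41°  [B on ray CD]
3. ∠CDH = 63°  [△HDC]

∠CDH = 63°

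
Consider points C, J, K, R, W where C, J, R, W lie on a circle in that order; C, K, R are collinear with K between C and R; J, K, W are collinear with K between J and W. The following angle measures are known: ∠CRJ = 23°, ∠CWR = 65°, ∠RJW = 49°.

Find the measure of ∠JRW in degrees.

1. ∠CJR = 115°  [cyclic CJRW, opposite ∠J+∠W]
2. ∠JCR = 42°  [△CJR]
3. ∠JWR = 42°  [same arc JR]
4. ∠JRW = 89°  [△JRW]

∠JRW = 89°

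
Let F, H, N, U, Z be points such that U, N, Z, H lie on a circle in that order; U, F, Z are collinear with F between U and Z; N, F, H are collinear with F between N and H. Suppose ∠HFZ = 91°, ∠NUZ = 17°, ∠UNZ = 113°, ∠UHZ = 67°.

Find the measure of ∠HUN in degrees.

1. ∠NFU = 91°  [vertical angles at F]
2. ∠NZU = 50°  [△UNZ]
3. ∠HNU = 72°  [△UFN]
4. ∠NHU = 50°  [same arc UN]
5. ∠HUN = 58°  [△UNH]

∠HUN = 58°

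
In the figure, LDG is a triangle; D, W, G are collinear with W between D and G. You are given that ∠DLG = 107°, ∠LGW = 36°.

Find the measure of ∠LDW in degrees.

1. ∠DGL = 36°  [W on ray GD]
2. ∠GDL = 37°  [△LDG]
3. ∠LDW = 37°  [W on ray DG]

∠LDW = 37°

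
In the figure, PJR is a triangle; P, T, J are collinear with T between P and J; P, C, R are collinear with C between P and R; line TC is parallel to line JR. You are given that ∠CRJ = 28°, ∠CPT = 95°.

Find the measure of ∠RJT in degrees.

1. ∠JRP = 28°  [C on ray RP]
2. ∠JPR = 95°  [T on PJ, C on PR]
3. ∠PJR = 57°  [△PJR]
4. ∠RJT = 57°  [T on ray JP]

∠RJT = 57°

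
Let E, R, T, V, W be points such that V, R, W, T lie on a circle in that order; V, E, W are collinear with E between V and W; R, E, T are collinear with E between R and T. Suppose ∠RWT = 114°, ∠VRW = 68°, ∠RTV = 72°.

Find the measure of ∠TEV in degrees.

∠TEV = 82°

1. ∠RVT = 66°  [cyclic VRWT, opposite ∠V+∠W]
2. ∠VTW = 112°  [cyclic VRWT, opposite ∠R+∠T]
3. ∠TRV = 42°  [△VRT]
4. ∠TWV = 42°  [same arc VT]
5. ∠TVW = 26°  [△VWT]
6. ∠TEV = 82°  [△VET]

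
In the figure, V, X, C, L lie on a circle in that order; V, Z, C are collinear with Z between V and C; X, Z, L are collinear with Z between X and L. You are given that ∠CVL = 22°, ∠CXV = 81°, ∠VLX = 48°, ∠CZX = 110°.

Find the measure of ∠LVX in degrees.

1. ∠VCX = 48°  [same arc VX]
2. ∠VZX = 70°  [linear pair at Z on VC]
3. ∠CVX = 51°  [△VXC]
4. ∠LXV = 59°  [△VZX]
5. ∠LVX = 73°  [△VXL]

∠LVX = 73°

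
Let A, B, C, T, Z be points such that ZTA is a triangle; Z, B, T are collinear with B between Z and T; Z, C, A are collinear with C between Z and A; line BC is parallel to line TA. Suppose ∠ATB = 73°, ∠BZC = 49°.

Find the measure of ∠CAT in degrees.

1. ∠ATZ = 73°  [B on ray TZ]
2. ∠AZT = 49°  [B on ZT, C on ZA]
3. ∠TAZ = 58°  [△ZTA]
4. ∠CAT = 58°  [C on ray AZ]

∠CAT = 58°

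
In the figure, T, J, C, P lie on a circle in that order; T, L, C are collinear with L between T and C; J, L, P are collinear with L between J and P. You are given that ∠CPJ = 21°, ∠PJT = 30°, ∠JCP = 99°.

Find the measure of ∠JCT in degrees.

∠JCT = 69°

1. ∠CTJ = 21°  [same arc JC]
2. ∠CJP = 60°  [△JCP]
3. ∠JLT = 129°  [△TLJ]
4. ∠CLJ = 51°  [linear pair at L on TC]
5. ∠JCT = 69°  [△JLC]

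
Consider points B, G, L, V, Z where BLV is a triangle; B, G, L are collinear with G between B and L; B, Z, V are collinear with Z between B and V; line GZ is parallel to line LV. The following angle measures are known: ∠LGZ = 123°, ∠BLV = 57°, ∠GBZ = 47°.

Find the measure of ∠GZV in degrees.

1. ∠BGZ = 57°  [linear pair at G on BL]
2. ∠BZG = 76°  [△BGZ]
3. ∠GZV = 104°  [linear pair at Z on BV]

∠GZV = 104°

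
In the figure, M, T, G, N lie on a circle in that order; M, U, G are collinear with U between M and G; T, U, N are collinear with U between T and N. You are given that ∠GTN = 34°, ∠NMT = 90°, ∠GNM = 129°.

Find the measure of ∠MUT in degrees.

1. ∠GMN = 34°  [same arc GN]
2. ∠NGT = 90°  [cyclic MTGN, opposite ∠M+∠G]
3. ∠MGN = 17°  [△MGN]
4. ∠GNT = 56°  [△TGN]
5. ∠MTN = 17°  [same arc MN]
6. ∠GMT = 56°  [same arc TG]
7. ∠MUT = 107°  [△MUT]

∠MUT = 107°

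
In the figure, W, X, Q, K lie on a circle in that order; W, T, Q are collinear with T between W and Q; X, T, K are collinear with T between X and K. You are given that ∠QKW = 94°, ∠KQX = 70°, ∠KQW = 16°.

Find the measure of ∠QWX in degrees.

1. ∠KWQ = 70°  [△WQK]
2. ∠KXQ = 70°  [same arc QK]
3. ∠QKX = 40°  [△XQK]
4. ∠QWX = 40°  [same arc XQ]

∠QWX = 40°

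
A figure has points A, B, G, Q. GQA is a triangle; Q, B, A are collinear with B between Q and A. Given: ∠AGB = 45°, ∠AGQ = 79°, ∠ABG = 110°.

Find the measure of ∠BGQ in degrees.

∠BGQ = 34°

1. ∠BAG = 25°  [△GBA]
2. ∠GBQ = 70°  [linear pair at B on QA]
3. ∠GAQ = 25°  [B on ray AQ]
4. ∠AQG = 76°  [△GQA]
5. ∠BQG = 76°  [B on ray QA]
6. ∠BGQ = 34°  [△GQB]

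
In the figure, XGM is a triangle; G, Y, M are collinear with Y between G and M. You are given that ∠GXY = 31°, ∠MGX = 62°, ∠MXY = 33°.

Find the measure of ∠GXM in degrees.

1. ∠XGY = 62°  [Y on ray GM]
2. ∠GYX = 87°  [△XGY]
3. ∠MYX = 93°  [linear pair at Y on GM]
4. ∠XMY = 54°  [△XYM]
5. ∠GMX = 54°  [Y on ray MG]
6. ∠GXM = 64°  [△XGM]

∠GXM = 64°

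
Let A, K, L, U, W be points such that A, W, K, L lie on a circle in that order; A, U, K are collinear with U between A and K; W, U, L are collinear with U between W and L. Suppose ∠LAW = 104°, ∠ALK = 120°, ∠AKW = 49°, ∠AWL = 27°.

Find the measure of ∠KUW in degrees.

1. ∠AWK = 60°  [cyclic AWKL, opposite ∠W+∠L]
2. ∠KAW = 71°  [△AWK]
3. ∠AUW = 82°  [△AUW]
4. ∠KUW = 98°  [linear pair at U on AK]

∠KUW = 98°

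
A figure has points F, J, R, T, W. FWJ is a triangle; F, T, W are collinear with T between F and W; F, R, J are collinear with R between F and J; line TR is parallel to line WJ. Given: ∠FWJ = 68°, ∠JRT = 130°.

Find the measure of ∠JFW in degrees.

∠JFW = 62°

1. ∠FTR = 68°  [TR∥WJ, corresponding at T]
2. ∠FRT = 50°  [linear pair at R on FJ]
3. ∠RFT = 62°  [△FTR]
4. ∠JFW = 62°  [T on FW, R on FJ]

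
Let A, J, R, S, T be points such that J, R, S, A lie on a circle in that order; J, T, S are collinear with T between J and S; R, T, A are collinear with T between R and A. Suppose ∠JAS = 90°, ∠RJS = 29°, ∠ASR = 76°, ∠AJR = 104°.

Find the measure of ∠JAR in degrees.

∠JAR = 61°

1. ∠JRS = 90°  [cyclic JRSA, opposite ∠R+∠A]
2. ∠JSR = 61°  [△JRS]
3. ∠JAR = 61°  [same arc JR]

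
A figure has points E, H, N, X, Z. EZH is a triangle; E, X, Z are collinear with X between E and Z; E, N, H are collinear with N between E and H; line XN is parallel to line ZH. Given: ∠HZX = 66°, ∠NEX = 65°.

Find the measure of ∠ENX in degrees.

∠ENX = 49°

1. ∠EZH = 66°  [X on ray ZE]
2. ∠HEZ = 65°  [X on EZ, N on EH]
3. ∠EHZ = 49°  [△EZH]
4. ∠ENX = 49°  [XN∥ZH, corresponding at N]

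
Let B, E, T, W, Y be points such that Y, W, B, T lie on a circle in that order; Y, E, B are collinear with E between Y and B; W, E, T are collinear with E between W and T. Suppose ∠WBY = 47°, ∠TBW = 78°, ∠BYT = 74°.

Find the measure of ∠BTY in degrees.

∠BTY = 75°

1. ∠WTY = 47°  [same arc YW]
2. ∠TYW = 102°  [cyclic YWBT, opposite ∠Y+∠B]
3. ∠TWY = 31°  [△YWT]
4. ∠TBY = 31°  [same arc YT]
5. ∠BTY = 75°  [△YBT]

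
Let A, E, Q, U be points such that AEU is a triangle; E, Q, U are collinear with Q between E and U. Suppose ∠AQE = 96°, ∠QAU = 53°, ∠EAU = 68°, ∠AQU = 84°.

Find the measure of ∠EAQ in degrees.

∠EAQ = 15°

1. ∠AUQ = 43°  [△AQU]
2. ∠AUE = 43°  [Q on ray UE]
3. ∠AEU = 69°  [△AEU]
4. ∠AEQ = 69°  [Q on ray EU]
5. ∠EAQ = 15°  [△AEQ]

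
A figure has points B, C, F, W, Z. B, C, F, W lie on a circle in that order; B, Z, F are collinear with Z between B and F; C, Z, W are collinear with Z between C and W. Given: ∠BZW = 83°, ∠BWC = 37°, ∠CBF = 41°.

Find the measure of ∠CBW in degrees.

∠CBW = 101°

1. ∠CZF = 83°  [vertical angles at Z]
2. ∠BFC = 37°  [same arc BC]
3. ∠CWF = 41°  [same arc CF]
4. ∠FCW = 60°  [△CZF]
5. ∠CFW = 79°  [△CFW]
6. ∠CBW = 101°  [cyclic BCFW, opposite ∠B+∠F]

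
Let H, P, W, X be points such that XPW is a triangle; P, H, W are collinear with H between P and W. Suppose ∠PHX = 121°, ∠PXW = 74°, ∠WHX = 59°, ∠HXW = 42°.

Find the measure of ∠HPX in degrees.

1. ∠HWX = 79°  [△XHW]
2. ∠PWX = 79°  [H on ray WP]
3. ∠WPX = 27°  [△XPW]
4. ∠HPX = 27°  [H on ray PW]

∠HPX = 27°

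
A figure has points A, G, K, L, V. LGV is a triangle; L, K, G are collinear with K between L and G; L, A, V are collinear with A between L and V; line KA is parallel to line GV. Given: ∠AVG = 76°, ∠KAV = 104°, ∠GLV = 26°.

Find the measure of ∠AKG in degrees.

1. ∠KAL = 76°  [linear pair at A on LV]
2. ∠ALK = 26°  [K on LG, A on LV]
3. ∠AKL = 78°  [△LKA]
4. ∠AKG = 102°  [linear pair at K on LG]

∠AKG = 102°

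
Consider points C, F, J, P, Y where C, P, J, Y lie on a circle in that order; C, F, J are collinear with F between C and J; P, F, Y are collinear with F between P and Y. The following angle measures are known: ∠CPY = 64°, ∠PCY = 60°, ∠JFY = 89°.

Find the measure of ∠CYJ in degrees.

∠CYJ = 83°

1. ∠CJY = 64°  [same arc CY]
2. ∠CYP = 56°  [△CPY]
3. ∠CFY = 91°  [linear pair at F on CJ]
4. ∠JCY = 33°  [△CFY]
5. ∠CYJ = 83°  [△CJY]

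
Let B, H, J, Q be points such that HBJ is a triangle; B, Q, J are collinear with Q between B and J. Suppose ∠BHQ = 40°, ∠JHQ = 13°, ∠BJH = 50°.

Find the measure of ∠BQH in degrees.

∠BQH = 63°

1. ∠HJQ = 50°  [Q on ray JB]
2. ∠HQJ = 117°  [△HQJ]
3. ∠BQH = 63°  [linear pair at Q on BJ]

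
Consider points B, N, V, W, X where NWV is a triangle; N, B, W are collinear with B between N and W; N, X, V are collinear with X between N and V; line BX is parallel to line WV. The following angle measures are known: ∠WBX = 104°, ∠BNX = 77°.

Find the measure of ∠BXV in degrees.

1. ∠NBX = 76°  [linear pair at B on NW]
2. ∠BXN = 27°  [△NBX]
3. ∠BXV = 153°  [linear pair at X on NV]

∠BXV = 153°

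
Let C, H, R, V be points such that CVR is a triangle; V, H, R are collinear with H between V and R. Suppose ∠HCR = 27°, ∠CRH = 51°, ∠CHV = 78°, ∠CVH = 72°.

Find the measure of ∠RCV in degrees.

1. ∠CRV = 51°  [H on ray RV]
2. ∠CVR = 72°  [H on ray VR]
3. ∠RCV = 57°  [△CVR]

∠RCV = 57°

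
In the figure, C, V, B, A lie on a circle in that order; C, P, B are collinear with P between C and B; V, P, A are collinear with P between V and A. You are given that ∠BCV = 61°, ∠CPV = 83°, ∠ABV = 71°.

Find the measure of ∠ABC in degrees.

1. ∠BAV = 61°  [same arc VB]
2. ∠APB = 83°  [vertical angles at P]
3. ∠ABC = 36°  [△BPA]

∠ABC = 36°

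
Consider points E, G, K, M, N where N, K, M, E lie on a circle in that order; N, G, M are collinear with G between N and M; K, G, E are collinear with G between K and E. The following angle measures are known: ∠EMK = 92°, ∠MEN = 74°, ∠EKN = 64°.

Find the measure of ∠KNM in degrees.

∠KNM = 46°

1. ∠ENK = 88°  [cyclic NKME, opposite ∠N+∠M]
2. ∠MKN = 106°  [cyclic NKME, opposite ∠K+∠E]
3. ∠KEN = 28°  [△NKE]
4. ∠KMN = 28°  [same arc NK]
5. ∠KNM = 46°  [△NKM]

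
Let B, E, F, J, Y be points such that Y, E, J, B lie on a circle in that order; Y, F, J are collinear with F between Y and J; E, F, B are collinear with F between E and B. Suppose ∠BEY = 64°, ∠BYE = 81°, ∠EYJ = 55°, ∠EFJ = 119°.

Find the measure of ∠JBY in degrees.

1. ∠BJY = 64°  [same arc YB]
2. ∠EBY = 35°  [△YEB]
3. ∠BFY = 119°  [vertical angles at F]
4. ∠BYJ = 26°  [△YFB]
5. ∠JBY = 90°  [△YJB]

∠JBY = 90°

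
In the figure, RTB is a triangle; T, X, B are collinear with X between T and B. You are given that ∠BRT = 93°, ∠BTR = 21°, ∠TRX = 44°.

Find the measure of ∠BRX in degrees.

∠BRX = 49°

1. ∠RBT = 66°  [△RTB]
2. ∠RTX = 21°  [X on ray TB]
3. ∠RXT = 115°  [△RTX]
4. ∠RBX = 66°  [X on ray BT]
5. ∠BXR = 65°  [linear pair at X on TB]
6. ∠BRX = 49°  [△RXB]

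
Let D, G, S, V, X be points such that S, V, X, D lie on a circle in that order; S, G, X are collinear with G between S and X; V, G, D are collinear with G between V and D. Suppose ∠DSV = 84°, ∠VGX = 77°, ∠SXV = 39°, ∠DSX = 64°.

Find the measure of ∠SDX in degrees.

∠SDX = 59°

1. ∠DXV = 96°  [cyclic SVXD, opposite ∠S+∠X]
2. ∠DGS = 77°  [vertical angles at G]
3. ∠DVX = 64°  [△VGX]
4. ∠VDX = 20°  [△VXD]
5. ∠DGX = 103°  [linear pair at G on SX]
6. ∠DXS = 57°  [△XGD]
7. ∠SDX = 59°  [△SXD]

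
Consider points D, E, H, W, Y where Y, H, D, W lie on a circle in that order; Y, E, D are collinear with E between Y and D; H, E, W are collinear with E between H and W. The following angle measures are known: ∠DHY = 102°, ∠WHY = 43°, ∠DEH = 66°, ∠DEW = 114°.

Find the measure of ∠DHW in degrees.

1. ∠DWY = 78°  [cyclic YHDW, opposite ∠H+∠W]
2. ∠WDY = 43°  [same arc YW]
3. ∠DYW = 59°  [△YDW]
4. ∠DHW = 59°  [same arc DW]

∠DHW = 59°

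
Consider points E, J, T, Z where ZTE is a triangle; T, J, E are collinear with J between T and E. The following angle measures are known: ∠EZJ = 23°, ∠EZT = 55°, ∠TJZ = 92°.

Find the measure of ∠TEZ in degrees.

∠TEZ = 69°

1. ∠EJZ = 88°  [linear pair at J on TE]
2. ∠JEZ = 69°  [△ZJE]
3. ∠TEZ = 69°  [J on ray ET]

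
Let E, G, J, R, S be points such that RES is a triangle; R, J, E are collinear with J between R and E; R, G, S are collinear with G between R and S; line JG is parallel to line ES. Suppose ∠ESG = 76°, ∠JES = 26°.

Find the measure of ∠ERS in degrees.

∠ERS = 78°

1. ∠ESR = 76°  [G on ray SR]
2. ∠RES = 26°  [J on ray ER]
3. ∠ERS = 78°  [△RES]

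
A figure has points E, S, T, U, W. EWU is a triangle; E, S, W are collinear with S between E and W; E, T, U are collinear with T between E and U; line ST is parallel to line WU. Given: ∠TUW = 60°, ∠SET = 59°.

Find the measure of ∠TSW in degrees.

∠TSW = 119°

1. ∠EUW = 60°  [T on ray UE]
2. ∠UEW = 59°  [S on EW, T on EU]
3. ∠EWU = 61°  [△EWU]
4. ∠EST = 61°  [ST∥WU, corresponding at S]
5. ∠TSW = 119°  [linear pair at S on EW]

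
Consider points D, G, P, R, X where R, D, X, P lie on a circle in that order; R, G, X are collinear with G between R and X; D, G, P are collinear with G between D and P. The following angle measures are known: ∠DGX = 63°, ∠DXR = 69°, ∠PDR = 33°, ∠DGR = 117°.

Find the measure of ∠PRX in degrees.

1. ∠PGR = 63°  [vertical angles at G]
2. ∠DPR = 69°  [same arc RD]
3. ∠PRX = 48°  [△RGP]

∠PRX = 48°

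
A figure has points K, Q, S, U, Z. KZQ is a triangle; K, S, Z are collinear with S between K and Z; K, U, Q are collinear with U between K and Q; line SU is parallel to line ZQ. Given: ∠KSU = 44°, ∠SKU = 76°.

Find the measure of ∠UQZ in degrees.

∠UQZ = 60°

1. ∠KUS = 60°  [△KSU]
2. ∠QUS = 120°  [linear pair at U on KQ]
3. ∠UQZ = 60°  [SU∥ZQ, co-interior at Q–U]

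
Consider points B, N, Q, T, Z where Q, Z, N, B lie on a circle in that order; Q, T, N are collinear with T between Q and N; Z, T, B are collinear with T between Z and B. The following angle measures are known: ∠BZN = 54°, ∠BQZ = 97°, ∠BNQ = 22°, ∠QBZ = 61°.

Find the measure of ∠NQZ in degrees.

∠NQZ = 43°

1. ∠BQN = 54°  [same arc NB]
2. ∠NBQ = 104°  [△QNB]
3. ∠QNZ = 61°  [same arc QZ]
4. ∠NZQ = 76°  [cyclic QZNB, opposite ∠Z+∠B]
5. ∠NQZ = 43°  [△QZN]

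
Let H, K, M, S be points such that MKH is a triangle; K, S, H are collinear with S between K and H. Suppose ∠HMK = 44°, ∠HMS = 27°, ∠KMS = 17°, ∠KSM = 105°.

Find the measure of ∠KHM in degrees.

1. ∠MKS = 58°  [△MKS]
2. ∠HKM = 58°  [S on ray KH]
3. ∠KHM = 78°  [△MKH]

∠KHM = 78°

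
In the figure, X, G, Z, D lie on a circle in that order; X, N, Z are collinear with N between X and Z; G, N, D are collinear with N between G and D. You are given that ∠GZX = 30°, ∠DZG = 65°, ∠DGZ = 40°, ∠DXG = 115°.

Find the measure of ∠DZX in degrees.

1. ∠GDX = 30°  [same arc XG]
2. ∠DGX = 35°  [△XGD]
3. ∠DZX = 35°  [same arc XD]

∠DZX = 35°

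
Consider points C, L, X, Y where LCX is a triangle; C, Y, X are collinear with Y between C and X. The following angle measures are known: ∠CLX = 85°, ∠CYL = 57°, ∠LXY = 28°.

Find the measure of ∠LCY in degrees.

∠LCY = 67°

1. ∠CXL = 28°  [Y on ray XC]
2. ∠LCX = 67°  [△LCX]
3. ∠LCY = 67°  [Y on ray CX]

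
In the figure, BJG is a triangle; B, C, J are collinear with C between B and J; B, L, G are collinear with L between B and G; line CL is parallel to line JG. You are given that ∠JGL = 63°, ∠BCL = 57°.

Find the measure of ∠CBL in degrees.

1. ∠BGJ = 63°  [L on ray GB]
2. ∠BJG = 57°  [CL∥JG, corresponding at C]
3. ∠GBJ = 60°  [△BJG]
4. ∠CBL = 60°  [C on BJ, L on BG]

∠CBL = 60°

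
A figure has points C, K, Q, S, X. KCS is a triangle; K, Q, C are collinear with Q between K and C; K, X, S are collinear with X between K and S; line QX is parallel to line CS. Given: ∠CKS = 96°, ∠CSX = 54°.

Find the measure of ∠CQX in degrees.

1. ∠CSK = 54°  [X on ray SK]
2. ∠KCS = 30°  [△KCS]
3. ∠KQX = 30°  [QX∥CS, corresponding at Q]
4. ∠CQX = 150°  [linear pair at Q on KC]

∠CQX = 150°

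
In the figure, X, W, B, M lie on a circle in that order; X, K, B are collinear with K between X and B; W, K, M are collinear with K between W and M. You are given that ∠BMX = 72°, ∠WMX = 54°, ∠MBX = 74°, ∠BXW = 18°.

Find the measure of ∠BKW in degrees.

∠BKW = 92°

1. ∠BXM = 34°  [△XBM]
2. ∠WBX = 54°  [same arc XW]
3. ∠BWM = 34°  [same arc BM]
4. ∠BKW = 92°  [△WKB]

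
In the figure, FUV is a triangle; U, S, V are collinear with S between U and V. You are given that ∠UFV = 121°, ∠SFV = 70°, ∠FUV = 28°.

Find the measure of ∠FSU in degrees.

1. ∠FVU = 31°  [△FUV]
2. ∠FVS = 31°  [S on ray VU]
3. ∠FSV = 79°  [△FSV]
4. ∠FSU = 101°  [linear pair at S on UV]

∠FSU = 101°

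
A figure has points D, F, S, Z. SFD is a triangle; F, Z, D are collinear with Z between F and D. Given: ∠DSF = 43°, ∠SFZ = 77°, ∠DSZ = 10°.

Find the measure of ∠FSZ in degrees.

1. ∠DFS = 77°  [Z on ray FD]
2. ∠FDS = 60°  [△SFD]
3. ∠SDZ = 60°  [Z on ray DF]
4. ∠DZS = 110°  [△SZD]
5. ∠FZS = 70°  [linear pair at Z on FD]
6. ∠FSZ = 33°  [△SFZ]

∠FSZ = 33°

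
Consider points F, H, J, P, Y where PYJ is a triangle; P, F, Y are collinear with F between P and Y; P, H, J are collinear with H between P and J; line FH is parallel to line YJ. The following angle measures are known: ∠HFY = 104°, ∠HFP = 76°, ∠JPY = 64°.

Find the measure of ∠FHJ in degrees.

∠FHJ = 140°

1. ∠JYP = 76°  [FH∥YJ, corresponding at F]
2. ∠PJY = 40°  [△PYJ]
3. ∠FHP = 40°  [FH∥YJ, corresponding at H]
4. ∠FHJ = 140°  [linear pair at H on PJ]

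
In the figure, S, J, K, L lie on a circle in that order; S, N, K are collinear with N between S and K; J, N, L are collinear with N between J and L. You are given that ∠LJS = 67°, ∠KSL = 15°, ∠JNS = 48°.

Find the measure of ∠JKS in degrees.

∠JKS = 33°

1. ∠KJL = 15°  [same arc KL]
2. ∠JNK = 132°  [linear pair at N on SK]
3. ∠JKS = 33°  [△JNK]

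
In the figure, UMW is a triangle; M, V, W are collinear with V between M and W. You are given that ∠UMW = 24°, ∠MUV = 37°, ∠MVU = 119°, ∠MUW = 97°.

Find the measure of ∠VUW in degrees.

1. ∠MWU = 59°  [△UMW]
2. ∠UVW = 61°  [linear pair at V on MW]
3. ∠UWV = 59°  [V on ray WM]
4. ∠VUW = 60°  [△UVW]

∠VUW = 60°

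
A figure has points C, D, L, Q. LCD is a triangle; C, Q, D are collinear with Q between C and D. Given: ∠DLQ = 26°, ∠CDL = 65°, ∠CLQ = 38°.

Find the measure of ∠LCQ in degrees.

1. ∠LDQ = 65°  [Q on ray DC]
2. ∠DQL = 89°  [△LQD]
3. ∠CQL = 91°  [linear pair at Q on CD]
4. ∠LCQ = 51°  [△LCQ]

∠LCQ = 51°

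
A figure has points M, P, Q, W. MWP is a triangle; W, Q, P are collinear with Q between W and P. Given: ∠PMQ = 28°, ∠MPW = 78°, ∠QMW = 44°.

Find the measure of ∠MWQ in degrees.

∠MWQ = 30°

1. ∠MPQ = 78°  [Q on ray PW]
2. ∠MQP = 74°  [△MQP]
3. ∠MQW = 106°  [linear pair at Q on WP]
4. ∠MWQ = 30°  [△MWQ]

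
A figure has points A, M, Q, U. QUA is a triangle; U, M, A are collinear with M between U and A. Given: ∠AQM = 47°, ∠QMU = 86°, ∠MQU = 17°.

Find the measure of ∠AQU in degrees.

1. ∠MUQ = 77°  [△QUM]
2. ∠AMQ = 94°  [linear pair at M on UA]
3. ∠AUQ = 77°  [M on ray UA]
4. ∠MAQ = 39°  [△QMA]
5. ∠QAU = 39°  [M on ray AU]
6. ∠AQU = 64°  [△QUA]

∠AQU = 64°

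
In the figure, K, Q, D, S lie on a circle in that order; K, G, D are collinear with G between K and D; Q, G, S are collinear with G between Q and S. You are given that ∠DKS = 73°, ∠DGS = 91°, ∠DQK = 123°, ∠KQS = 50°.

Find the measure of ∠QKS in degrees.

1. ∠KGS = 89°  [linear pair at G on KD]
2. ∠KSQ = 18°  [△KGS]
3. ∠QKS = 112°  [△KQS]

∠QKS = 112°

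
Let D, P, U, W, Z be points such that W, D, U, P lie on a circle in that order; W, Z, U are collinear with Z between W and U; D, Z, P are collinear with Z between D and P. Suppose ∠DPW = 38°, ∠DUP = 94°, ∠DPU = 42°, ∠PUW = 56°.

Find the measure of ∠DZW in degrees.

1. ∠DWU = 42°  [same arc DU]
2. ∠PDW = 56°  [same arc WP]
3. ∠DZW = 82°  [△WZD]

∠DZW = 82°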